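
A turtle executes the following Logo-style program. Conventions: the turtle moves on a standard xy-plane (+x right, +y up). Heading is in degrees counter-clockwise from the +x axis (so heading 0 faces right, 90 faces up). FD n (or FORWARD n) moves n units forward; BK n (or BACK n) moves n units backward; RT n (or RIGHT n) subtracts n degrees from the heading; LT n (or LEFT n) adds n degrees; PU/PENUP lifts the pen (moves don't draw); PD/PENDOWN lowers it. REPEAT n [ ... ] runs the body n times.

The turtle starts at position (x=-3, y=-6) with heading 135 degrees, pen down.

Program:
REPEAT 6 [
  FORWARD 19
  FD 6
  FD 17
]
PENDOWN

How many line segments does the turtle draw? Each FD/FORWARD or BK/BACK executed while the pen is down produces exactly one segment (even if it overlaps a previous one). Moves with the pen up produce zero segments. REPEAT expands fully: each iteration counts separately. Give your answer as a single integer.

Answer: 18

Derivation:
Executing turtle program step by step:
Start: pos=(-3,-6), heading=135, pen down
REPEAT 6 [
  -- iteration 1/6 --
  FD 19: (-3,-6) -> (-16.435,7.435) [heading=135, draw]
  FD 6: (-16.435,7.435) -> (-20.678,11.678) [heading=135, draw]
  FD 17: (-20.678,11.678) -> (-32.698,23.698) [heading=135, draw]
  -- iteration 2/6 --
  FD 19: (-32.698,23.698) -> (-46.134,37.134) [heading=135, draw]
  FD 6: (-46.134,37.134) -> (-50.376,41.376) [heading=135, draw]
  FD 17: (-50.376,41.376) -> (-62.397,53.397) [heading=135, draw]
  -- iteration 3/6 --
  FD 19: (-62.397,53.397) -> (-75.832,66.832) [heading=135, draw]
  FD 6: (-75.832,66.832) -> (-80.075,71.075) [heading=135, draw]
  FD 17: (-80.075,71.075) -> (-92.095,83.095) [heading=135, draw]
  -- iteration 4/6 --
  FD 19: (-92.095,83.095) -> (-105.53,96.53) [heading=135, draw]
  FD 6: (-105.53,96.53) -> (-109.773,100.773) [heading=135, draw]
  FD 17: (-109.773,100.773) -> (-121.794,112.794) [heading=135, draw]
  -- iteration 5/6 --
  FD 19: (-121.794,112.794) -> (-135.229,126.229) [heading=135, draw]
  FD 6: (-135.229,126.229) -> (-139.472,130.472) [heading=135, draw]
  FD 17: (-139.472,130.472) -> (-151.492,142.492) [heading=135, draw]
  -- iteration 6/6 --
  FD 19: (-151.492,142.492) -> (-164.927,155.927) [heading=135, draw]
  FD 6: (-164.927,155.927) -> (-169.17,160.17) [heading=135, draw]
  FD 17: (-169.17,160.17) -> (-181.191,172.191) [heading=135, draw]
]
PD: pen down
Final: pos=(-181.191,172.191), heading=135, 18 segment(s) drawn
Segments drawn: 18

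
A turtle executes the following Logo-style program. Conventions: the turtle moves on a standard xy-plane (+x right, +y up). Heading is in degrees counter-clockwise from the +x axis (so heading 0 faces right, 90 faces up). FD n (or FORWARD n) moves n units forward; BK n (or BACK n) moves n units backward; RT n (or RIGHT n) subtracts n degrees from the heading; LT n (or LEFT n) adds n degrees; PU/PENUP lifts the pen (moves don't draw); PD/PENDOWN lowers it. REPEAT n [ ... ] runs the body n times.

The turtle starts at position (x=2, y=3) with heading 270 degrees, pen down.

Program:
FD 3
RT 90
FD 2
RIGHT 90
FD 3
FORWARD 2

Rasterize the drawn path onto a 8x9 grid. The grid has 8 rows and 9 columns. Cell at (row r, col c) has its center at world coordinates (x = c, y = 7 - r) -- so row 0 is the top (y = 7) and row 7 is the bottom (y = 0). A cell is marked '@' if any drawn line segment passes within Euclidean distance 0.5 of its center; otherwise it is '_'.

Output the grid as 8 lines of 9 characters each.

Answer: _________
_________
@________
@________
@_@______
@_@______
@_@______
@@@______

Derivation:
Segment 0: (2,3) -> (2,0)
Segment 1: (2,0) -> (-0,0)
Segment 2: (-0,0) -> (-0,3)
Segment 3: (-0,3) -> (-0,5)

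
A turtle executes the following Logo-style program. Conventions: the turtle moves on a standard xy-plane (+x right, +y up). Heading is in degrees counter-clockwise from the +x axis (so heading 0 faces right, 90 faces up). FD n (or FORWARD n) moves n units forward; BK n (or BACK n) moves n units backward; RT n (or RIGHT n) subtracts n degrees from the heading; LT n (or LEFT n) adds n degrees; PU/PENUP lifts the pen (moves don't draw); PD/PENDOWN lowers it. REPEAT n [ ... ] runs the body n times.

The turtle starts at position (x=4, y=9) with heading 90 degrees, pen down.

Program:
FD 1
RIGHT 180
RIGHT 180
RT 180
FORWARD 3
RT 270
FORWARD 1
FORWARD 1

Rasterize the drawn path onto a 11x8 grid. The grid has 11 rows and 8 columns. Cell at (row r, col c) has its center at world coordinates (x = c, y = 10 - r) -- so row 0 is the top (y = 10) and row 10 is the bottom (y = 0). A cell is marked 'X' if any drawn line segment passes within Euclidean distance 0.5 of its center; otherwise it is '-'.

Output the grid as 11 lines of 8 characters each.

Segment 0: (4,9) -> (4,10)
Segment 1: (4,10) -> (4,7)
Segment 2: (4,7) -> (5,7)
Segment 3: (5,7) -> (6,7)

Answer: ----X---
----X---
----X---
----XXX-
--------
--------
--------
--------
--------
--------
--------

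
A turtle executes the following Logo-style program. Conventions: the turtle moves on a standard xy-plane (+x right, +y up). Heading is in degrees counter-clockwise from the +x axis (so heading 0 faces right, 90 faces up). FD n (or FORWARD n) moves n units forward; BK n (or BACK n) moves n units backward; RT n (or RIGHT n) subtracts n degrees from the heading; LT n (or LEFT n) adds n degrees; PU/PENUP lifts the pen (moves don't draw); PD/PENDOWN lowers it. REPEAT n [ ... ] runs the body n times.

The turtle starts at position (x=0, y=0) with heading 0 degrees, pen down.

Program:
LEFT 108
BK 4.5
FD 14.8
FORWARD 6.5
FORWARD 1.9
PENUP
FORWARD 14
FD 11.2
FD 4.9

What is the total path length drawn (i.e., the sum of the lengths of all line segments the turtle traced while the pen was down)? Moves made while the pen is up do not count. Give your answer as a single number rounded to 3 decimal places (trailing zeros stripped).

Executing turtle program step by step:
Start: pos=(0,0), heading=0, pen down
LT 108: heading 0 -> 108
BK 4.5: (0,0) -> (1.391,-4.28) [heading=108, draw]
FD 14.8: (1.391,-4.28) -> (-3.183,9.796) [heading=108, draw]
FD 6.5: (-3.183,9.796) -> (-5.191,15.978) [heading=108, draw]
FD 1.9: (-5.191,15.978) -> (-5.779,17.785) [heading=108, draw]
PU: pen up
FD 14: (-5.779,17.785) -> (-10.105,31.1) [heading=108, move]
FD 11.2: (-10.105,31.1) -> (-13.566,41.751) [heading=108, move]
FD 4.9: (-13.566,41.751) -> (-15.08,46.412) [heading=108, move]
Final: pos=(-15.08,46.412), heading=108, 4 segment(s) drawn

Segment lengths:
  seg 1: (0,0) -> (1.391,-4.28), length = 4.5
  seg 2: (1.391,-4.28) -> (-3.183,9.796), length = 14.8
  seg 3: (-3.183,9.796) -> (-5.191,15.978), length = 6.5
  seg 4: (-5.191,15.978) -> (-5.779,17.785), length = 1.9
Total = 27.7

Answer: 27.7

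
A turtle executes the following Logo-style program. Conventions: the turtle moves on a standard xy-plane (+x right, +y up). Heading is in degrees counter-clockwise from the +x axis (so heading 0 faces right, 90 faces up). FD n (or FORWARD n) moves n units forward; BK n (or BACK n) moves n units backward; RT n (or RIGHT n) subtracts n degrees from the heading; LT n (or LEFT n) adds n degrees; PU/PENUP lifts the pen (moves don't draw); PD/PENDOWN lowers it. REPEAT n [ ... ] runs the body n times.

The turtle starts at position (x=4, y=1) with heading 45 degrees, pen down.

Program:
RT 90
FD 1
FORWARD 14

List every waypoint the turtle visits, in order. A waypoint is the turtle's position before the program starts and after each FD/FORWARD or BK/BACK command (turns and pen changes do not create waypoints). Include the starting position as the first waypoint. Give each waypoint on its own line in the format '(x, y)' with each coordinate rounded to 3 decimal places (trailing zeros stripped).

Executing turtle program step by step:
Start: pos=(4,1), heading=45, pen down
RT 90: heading 45 -> 315
FD 1: (4,1) -> (4.707,0.293) [heading=315, draw]
FD 14: (4.707,0.293) -> (14.607,-9.607) [heading=315, draw]
Final: pos=(14.607,-9.607), heading=315, 2 segment(s) drawn
Waypoints (3 total):
(4, 1)
(4.707, 0.293)
(14.607, -9.607)

Answer: (4, 1)
(4.707, 0.293)
(14.607, -9.607)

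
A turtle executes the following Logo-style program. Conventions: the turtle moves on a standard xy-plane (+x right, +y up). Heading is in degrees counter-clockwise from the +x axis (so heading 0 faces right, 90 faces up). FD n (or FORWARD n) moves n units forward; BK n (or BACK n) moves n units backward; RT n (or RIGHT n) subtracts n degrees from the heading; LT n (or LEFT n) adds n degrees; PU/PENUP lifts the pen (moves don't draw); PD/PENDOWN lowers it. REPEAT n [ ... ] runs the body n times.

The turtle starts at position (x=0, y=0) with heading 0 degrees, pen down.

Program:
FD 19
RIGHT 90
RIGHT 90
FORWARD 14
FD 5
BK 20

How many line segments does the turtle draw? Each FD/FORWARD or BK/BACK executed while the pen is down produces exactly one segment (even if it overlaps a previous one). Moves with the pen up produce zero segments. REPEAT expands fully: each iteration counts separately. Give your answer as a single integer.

Executing turtle program step by step:
Start: pos=(0,0), heading=0, pen down
FD 19: (0,0) -> (19,0) [heading=0, draw]
RT 90: heading 0 -> 270
RT 90: heading 270 -> 180
FD 14: (19,0) -> (5,0) [heading=180, draw]
FD 5: (5,0) -> (0,0) [heading=180, draw]
BK 20: (0,0) -> (20,0) [heading=180, draw]
Final: pos=(20,0), heading=180, 4 segment(s) drawn
Segments drawn: 4

Answer: 4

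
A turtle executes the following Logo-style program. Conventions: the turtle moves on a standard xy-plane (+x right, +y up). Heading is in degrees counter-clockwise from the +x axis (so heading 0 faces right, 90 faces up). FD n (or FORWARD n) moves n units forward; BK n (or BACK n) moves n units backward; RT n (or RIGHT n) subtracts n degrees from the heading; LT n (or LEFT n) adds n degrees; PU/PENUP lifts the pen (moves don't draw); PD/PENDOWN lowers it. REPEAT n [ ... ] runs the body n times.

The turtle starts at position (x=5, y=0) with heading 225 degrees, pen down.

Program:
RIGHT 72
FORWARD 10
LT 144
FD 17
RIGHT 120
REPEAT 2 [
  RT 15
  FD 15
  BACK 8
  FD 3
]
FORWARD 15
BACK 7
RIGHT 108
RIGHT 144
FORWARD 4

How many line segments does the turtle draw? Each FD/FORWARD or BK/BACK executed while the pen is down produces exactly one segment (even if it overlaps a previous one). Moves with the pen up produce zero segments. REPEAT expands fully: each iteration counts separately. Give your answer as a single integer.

Executing turtle program step by step:
Start: pos=(5,0), heading=225, pen down
RT 72: heading 225 -> 153
FD 10: (5,0) -> (-3.91,4.54) [heading=153, draw]
LT 144: heading 153 -> 297
FD 17: (-3.91,4.54) -> (3.808,-10.607) [heading=297, draw]
RT 120: heading 297 -> 177
REPEAT 2 [
  -- iteration 1/2 --
  RT 15: heading 177 -> 162
  FD 15: (3.808,-10.607) -> (-10.458,-5.972) [heading=162, draw]
  BK 8: (-10.458,-5.972) -> (-2.85,-8.444) [heading=162, draw]
  FD 3: (-2.85,-8.444) -> (-5.703,-7.517) [heading=162, draw]
  -- iteration 2/2 --
  RT 15: heading 162 -> 147
  FD 15: (-5.703,-7.517) -> (-18.283,0.653) [heading=147, draw]
  BK 8: (-18.283,0.653) -> (-11.573,-3.705) [heading=147, draw]
  FD 3: (-11.573,-3.705) -> (-14.089,-2.071) [heading=147, draw]
]
FD 15: (-14.089,-2.071) -> (-26.67,6.099) [heading=147, draw]
BK 7: (-26.67,6.099) -> (-20.799,2.286) [heading=147, draw]
RT 108: heading 147 -> 39
RT 144: heading 39 -> 255
FD 4: (-20.799,2.286) -> (-21.834,-1.577) [heading=255, draw]
Final: pos=(-21.834,-1.577), heading=255, 11 segment(s) drawn
Segments drawn: 11

Answer: 11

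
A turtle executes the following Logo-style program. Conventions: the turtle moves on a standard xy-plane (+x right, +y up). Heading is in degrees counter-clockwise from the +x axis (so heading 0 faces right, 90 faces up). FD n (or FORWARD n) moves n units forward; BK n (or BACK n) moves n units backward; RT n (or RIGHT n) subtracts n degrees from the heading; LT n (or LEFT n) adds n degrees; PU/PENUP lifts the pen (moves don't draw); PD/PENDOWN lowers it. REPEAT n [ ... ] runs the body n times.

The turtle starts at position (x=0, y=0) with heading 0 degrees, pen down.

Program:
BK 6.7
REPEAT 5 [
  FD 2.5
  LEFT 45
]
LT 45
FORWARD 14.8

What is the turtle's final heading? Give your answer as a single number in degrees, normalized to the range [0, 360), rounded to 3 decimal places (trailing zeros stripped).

Executing turtle program step by step:
Start: pos=(0,0), heading=0, pen down
BK 6.7: (0,0) -> (-6.7,0) [heading=0, draw]
REPEAT 5 [
  -- iteration 1/5 --
  FD 2.5: (-6.7,0) -> (-4.2,0) [heading=0, draw]
  LT 45: heading 0 -> 45
  -- iteration 2/5 --
  FD 2.5: (-4.2,0) -> (-2.432,1.768) [heading=45, draw]
  LT 45: heading 45 -> 90
  -- iteration 3/5 --
  FD 2.5: (-2.432,1.768) -> (-2.432,4.268) [heading=90, draw]
  LT 45: heading 90 -> 135
  -- iteration 4/5 --
  FD 2.5: (-2.432,4.268) -> (-4.2,6.036) [heading=135, draw]
  LT 45: heading 135 -> 180
  -- iteration 5/5 --
  FD 2.5: (-4.2,6.036) -> (-6.7,6.036) [heading=180, draw]
  LT 45: heading 180 -> 225
]
LT 45: heading 225 -> 270
FD 14.8: (-6.7,6.036) -> (-6.7,-8.764) [heading=270, draw]
Final: pos=(-6.7,-8.764), heading=270, 7 segment(s) drawn

Answer: 270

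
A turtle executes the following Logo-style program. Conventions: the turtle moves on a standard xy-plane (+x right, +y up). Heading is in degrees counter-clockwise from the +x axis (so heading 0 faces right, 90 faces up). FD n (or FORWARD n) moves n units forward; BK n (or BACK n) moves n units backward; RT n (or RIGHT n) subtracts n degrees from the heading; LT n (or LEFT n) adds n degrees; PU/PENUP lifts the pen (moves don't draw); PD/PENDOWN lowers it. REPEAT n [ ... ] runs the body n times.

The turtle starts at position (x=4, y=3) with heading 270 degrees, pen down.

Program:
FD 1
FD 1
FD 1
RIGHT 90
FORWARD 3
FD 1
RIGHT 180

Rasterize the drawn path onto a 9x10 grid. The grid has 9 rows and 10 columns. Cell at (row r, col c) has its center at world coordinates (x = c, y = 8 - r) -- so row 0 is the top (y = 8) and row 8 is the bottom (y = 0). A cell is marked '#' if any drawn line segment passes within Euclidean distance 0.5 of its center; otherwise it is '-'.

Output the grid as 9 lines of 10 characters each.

Segment 0: (4,3) -> (4,2)
Segment 1: (4,2) -> (4,1)
Segment 2: (4,1) -> (4,0)
Segment 3: (4,0) -> (1,0)
Segment 4: (1,0) -> (0,0)

Answer: ----------
----------
----------
----------
----------
----#-----
----#-----
----#-----
#####-----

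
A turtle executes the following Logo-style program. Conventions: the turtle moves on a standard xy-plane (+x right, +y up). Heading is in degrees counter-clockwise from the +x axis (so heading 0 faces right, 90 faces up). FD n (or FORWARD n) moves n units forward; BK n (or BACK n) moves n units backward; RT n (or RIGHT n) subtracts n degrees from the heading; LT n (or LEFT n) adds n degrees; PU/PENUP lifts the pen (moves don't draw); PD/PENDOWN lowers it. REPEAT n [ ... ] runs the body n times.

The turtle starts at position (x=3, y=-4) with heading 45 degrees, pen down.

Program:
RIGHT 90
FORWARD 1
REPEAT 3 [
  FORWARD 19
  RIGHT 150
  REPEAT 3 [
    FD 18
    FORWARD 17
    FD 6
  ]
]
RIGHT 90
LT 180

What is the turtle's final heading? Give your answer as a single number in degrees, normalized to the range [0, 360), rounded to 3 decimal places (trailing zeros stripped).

Executing turtle program step by step:
Start: pos=(3,-4), heading=45, pen down
RT 90: heading 45 -> 315
FD 1: (3,-4) -> (3.707,-4.707) [heading=315, draw]
REPEAT 3 [
  -- iteration 1/3 --
  FD 19: (3.707,-4.707) -> (17.142,-18.142) [heading=315, draw]
  RT 150: heading 315 -> 165
  REPEAT 3 [
    -- iteration 1/3 --
    FD 18: (17.142,-18.142) -> (-0.245,-13.483) [heading=165, draw]
    FD 17: (-0.245,-13.483) -> (-16.665,-9.083) [heading=165, draw]
    FD 6: (-16.665,-9.083) -> (-22.461,-7.531) [heading=165, draw]
    -- iteration 2/3 --
    FD 18: (-22.461,-7.531) -> (-39.847,-2.872) [heading=165, draw]
    FD 17: (-39.847,-2.872) -> (-56.268,1.528) [heading=165, draw]
    FD 6: (-56.268,1.528) -> (-62.064,3.081) [heading=165, draw]
    -- iteration 3/3 --
    FD 18: (-62.064,3.081) -> (-79.45,7.74) [heading=165, draw]
    FD 17: (-79.45,7.74) -> (-95.871,12.14) [heading=165, draw]
    FD 6: (-95.871,12.14) -> (-101.667,13.693) [heading=165, draw]
  ]
  -- iteration 2/3 --
  FD 19: (-101.667,13.693) -> (-120.019,18.61) [heading=165, draw]
  RT 150: heading 165 -> 15
  REPEAT 3 [
    -- iteration 1/3 --
    FD 18: (-120.019,18.61) -> (-102.633,23.269) [heading=15, draw]
    FD 17: (-102.633,23.269) -> (-86.212,27.669) [heading=15, draw]
    FD 6: (-86.212,27.669) -> (-80.416,29.222) [heading=15, draw]
    -- iteration 2/3 --
    FD 18: (-80.416,29.222) -> (-63.03,33.88) [heading=15, draw]
    FD 17: (-63.03,33.88) -> (-46.609,38.28) [heading=15, draw]
    FD 6: (-46.609,38.28) -> (-40.813,39.833) [heading=15, draw]
    -- iteration 3/3 --
    FD 18: (-40.813,39.833) -> (-23.427,44.492) [heading=15, draw]
    FD 17: (-23.427,44.492) -> (-7.006,48.892) [heading=15, draw]
    FD 6: (-7.006,48.892) -> (-1.21,50.445) [heading=15, draw]
  ]
  -- iteration 3/3 --
  FD 19: (-1.21,50.445) -> (17.142,55.362) [heading=15, draw]
  RT 150: heading 15 -> 225
  REPEAT 3 [
    -- iteration 1/3 --
    FD 18: (17.142,55.362) -> (4.414,42.635) [heading=225, draw]
    FD 17: (4.414,42.635) -> (-7.607,30.614) [heading=225, draw]
    FD 6: (-7.607,30.614) -> (-11.849,26.371) [heading=225, draw]
    -- iteration 2/3 --
    FD 18: (-11.849,26.371) -> (-24.577,13.643) [heading=225, draw]
    FD 17: (-24.577,13.643) -> (-36.598,1.622) [heading=225, draw]
    FD 6: (-36.598,1.622) -> (-40.841,-2.62) [heading=225, draw]
    -- iteration 3/3 --
    FD 18: (-40.841,-2.62) -> (-53.569,-15.348) [heading=225, draw]
    FD 17: (-53.569,-15.348) -> (-65.589,-27.369) [heading=225, draw]
    FD 6: (-65.589,-27.369) -> (-69.832,-31.612) [heading=225, draw]
  ]
]
RT 90: heading 225 -> 135
LT 180: heading 135 -> 315
Final: pos=(-69.832,-31.612), heading=315, 31 segment(s) drawn

Answer: 315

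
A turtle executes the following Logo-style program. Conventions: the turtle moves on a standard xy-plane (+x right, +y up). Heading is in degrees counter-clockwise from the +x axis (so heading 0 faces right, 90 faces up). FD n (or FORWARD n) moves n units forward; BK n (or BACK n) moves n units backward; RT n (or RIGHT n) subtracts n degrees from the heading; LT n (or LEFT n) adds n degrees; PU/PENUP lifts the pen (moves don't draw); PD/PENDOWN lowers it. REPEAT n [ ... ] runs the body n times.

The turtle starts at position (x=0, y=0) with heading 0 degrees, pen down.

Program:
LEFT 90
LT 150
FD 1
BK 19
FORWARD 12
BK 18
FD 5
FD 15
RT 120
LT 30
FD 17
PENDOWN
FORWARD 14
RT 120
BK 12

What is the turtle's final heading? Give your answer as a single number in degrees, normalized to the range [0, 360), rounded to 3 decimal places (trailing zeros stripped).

Answer: 30

Derivation:
Executing turtle program step by step:
Start: pos=(0,0), heading=0, pen down
LT 90: heading 0 -> 90
LT 150: heading 90 -> 240
FD 1: (0,0) -> (-0.5,-0.866) [heading=240, draw]
BK 19: (-0.5,-0.866) -> (9,15.588) [heading=240, draw]
FD 12: (9,15.588) -> (3,5.196) [heading=240, draw]
BK 18: (3,5.196) -> (12,20.785) [heading=240, draw]
FD 5: (12,20.785) -> (9.5,16.454) [heading=240, draw]
FD 15: (9.5,16.454) -> (2,3.464) [heading=240, draw]
RT 120: heading 240 -> 120
LT 30: heading 120 -> 150
FD 17: (2,3.464) -> (-12.722,11.964) [heading=150, draw]
PD: pen down
FD 14: (-12.722,11.964) -> (-24.847,18.964) [heading=150, draw]
RT 120: heading 150 -> 30
BK 12: (-24.847,18.964) -> (-35.239,12.964) [heading=30, draw]
Final: pos=(-35.239,12.964), heading=30, 9 segment(s) drawn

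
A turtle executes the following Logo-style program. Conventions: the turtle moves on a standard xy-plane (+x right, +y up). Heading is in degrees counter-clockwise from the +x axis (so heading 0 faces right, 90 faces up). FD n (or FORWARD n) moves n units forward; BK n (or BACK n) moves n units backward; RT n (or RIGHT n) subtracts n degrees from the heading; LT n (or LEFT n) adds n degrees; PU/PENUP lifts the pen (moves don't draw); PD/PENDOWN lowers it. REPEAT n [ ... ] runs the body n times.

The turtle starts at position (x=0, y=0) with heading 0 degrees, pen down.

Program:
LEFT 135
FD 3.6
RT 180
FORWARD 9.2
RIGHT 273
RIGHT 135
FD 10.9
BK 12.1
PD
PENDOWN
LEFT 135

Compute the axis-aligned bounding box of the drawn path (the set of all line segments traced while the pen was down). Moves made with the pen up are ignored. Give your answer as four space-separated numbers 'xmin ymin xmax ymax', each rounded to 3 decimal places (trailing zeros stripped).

Executing turtle program step by step:
Start: pos=(0,0), heading=0, pen down
LT 135: heading 0 -> 135
FD 3.6: (0,0) -> (-2.546,2.546) [heading=135, draw]
RT 180: heading 135 -> 315
FD 9.2: (-2.546,2.546) -> (3.96,-3.96) [heading=315, draw]
RT 273: heading 315 -> 42
RT 135: heading 42 -> 267
FD 10.9: (3.96,-3.96) -> (3.389,-14.845) [heading=267, draw]
BK 12.1: (3.389,-14.845) -> (4.023,-2.761) [heading=267, draw]
PD: pen down
PD: pen down
LT 135: heading 267 -> 42
Final: pos=(4.023,-2.761), heading=42, 4 segment(s) drawn

Segment endpoints: x in {-2.546, 0, 3.389, 3.96, 4.023}, y in {-14.845, -3.96, -2.761, 0, 2.546}
xmin=-2.546, ymin=-14.845, xmax=4.023, ymax=2.546

Answer: -2.546 -14.845 4.023 2.546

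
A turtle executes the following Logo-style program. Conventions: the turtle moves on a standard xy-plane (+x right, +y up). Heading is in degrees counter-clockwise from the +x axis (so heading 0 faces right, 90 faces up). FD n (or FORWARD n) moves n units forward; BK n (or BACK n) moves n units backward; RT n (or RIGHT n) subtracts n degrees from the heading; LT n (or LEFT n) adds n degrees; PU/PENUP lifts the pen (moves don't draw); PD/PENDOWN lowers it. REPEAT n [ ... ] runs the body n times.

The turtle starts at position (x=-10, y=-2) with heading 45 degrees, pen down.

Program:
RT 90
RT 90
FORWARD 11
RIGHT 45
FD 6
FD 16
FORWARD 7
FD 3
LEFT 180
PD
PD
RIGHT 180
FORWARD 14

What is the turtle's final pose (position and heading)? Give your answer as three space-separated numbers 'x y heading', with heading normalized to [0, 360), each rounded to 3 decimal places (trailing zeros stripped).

Executing turtle program step by step:
Start: pos=(-10,-2), heading=45, pen down
RT 90: heading 45 -> 315
RT 90: heading 315 -> 225
FD 11: (-10,-2) -> (-17.778,-9.778) [heading=225, draw]
RT 45: heading 225 -> 180
FD 6: (-17.778,-9.778) -> (-23.778,-9.778) [heading=180, draw]
FD 16: (-23.778,-9.778) -> (-39.778,-9.778) [heading=180, draw]
FD 7: (-39.778,-9.778) -> (-46.778,-9.778) [heading=180, draw]
FD 3: (-46.778,-9.778) -> (-49.778,-9.778) [heading=180, draw]
LT 180: heading 180 -> 0
PD: pen down
PD: pen down
RT 180: heading 0 -> 180
FD 14: (-49.778,-9.778) -> (-63.778,-9.778) [heading=180, draw]
Final: pos=(-63.778,-9.778), heading=180, 6 segment(s) drawn

Answer: -63.778 -9.778 180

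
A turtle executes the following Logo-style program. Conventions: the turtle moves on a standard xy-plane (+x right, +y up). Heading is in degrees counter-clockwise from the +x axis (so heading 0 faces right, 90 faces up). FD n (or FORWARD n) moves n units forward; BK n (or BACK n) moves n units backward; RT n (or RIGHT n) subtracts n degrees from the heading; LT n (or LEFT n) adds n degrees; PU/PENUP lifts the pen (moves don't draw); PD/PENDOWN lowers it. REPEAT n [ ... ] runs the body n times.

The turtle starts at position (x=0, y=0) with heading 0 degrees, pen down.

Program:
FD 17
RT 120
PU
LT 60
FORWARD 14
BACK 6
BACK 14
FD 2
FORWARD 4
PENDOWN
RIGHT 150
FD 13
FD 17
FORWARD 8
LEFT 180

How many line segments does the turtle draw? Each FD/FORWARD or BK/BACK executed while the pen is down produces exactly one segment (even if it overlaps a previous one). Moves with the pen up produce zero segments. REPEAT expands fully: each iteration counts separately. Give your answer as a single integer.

Executing turtle program step by step:
Start: pos=(0,0), heading=0, pen down
FD 17: (0,0) -> (17,0) [heading=0, draw]
RT 120: heading 0 -> 240
PU: pen up
LT 60: heading 240 -> 300
FD 14: (17,0) -> (24,-12.124) [heading=300, move]
BK 6: (24,-12.124) -> (21,-6.928) [heading=300, move]
BK 14: (21,-6.928) -> (14,5.196) [heading=300, move]
FD 2: (14,5.196) -> (15,3.464) [heading=300, move]
FD 4: (15,3.464) -> (17,0) [heading=300, move]
PD: pen down
RT 150: heading 300 -> 150
FD 13: (17,0) -> (5.742,6.5) [heading=150, draw]
FD 17: (5.742,6.5) -> (-8.981,15) [heading=150, draw]
FD 8: (-8.981,15) -> (-15.909,19) [heading=150, draw]
LT 180: heading 150 -> 330
Final: pos=(-15.909,19), heading=330, 4 segment(s) drawn
Segments drawn: 4

Answer: 4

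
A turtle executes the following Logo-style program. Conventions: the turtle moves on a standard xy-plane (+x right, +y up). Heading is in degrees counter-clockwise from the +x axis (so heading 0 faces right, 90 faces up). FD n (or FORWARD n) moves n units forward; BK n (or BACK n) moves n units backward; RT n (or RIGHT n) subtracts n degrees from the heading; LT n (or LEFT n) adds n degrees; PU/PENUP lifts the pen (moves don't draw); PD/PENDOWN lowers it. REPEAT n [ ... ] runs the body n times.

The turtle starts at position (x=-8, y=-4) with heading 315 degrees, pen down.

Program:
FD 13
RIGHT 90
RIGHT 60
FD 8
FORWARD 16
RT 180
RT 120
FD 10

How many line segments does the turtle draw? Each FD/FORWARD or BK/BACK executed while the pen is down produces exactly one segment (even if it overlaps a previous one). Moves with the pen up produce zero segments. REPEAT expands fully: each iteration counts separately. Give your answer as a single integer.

Executing turtle program step by step:
Start: pos=(-8,-4), heading=315, pen down
FD 13: (-8,-4) -> (1.192,-13.192) [heading=315, draw]
RT 90: heading 315 -> 225
RT 60: heading 225 -> 165
FD 8: (1.192,-13.192) -> (-6.535,-11.122) [heading=165, draw]
FD 16: (-6.535,-11.122) -> (-21.99,-6.981) [heading=165, draw]
RT 180: heading 165 -> 345
RT 120: heading 345 -> 225
FD 10: (-21.99,-6.981) -> (-29.061,-14.052) [heading=225, draw]
Final: pos=(-29.061,-14.052), heading=225, 4 segment(s) drawn
Segments drawn: 4

Answer: 4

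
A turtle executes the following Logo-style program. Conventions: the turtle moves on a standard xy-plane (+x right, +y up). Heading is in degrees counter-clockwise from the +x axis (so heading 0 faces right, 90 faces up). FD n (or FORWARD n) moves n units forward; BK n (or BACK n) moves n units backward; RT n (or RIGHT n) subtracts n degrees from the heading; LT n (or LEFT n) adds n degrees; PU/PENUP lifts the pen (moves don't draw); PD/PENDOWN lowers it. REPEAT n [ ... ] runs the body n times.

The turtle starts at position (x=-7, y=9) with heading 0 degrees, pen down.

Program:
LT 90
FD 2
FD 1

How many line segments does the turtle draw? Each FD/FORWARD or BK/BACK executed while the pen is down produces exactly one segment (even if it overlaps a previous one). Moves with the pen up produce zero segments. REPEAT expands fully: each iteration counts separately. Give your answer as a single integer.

Answer: 2

Derivation:
Executing turtle program step by step:
Start: pos=(-7,9), heading=0, pen down
LT 90: heading 0 -> 90
FD 2: (-7,9) -> (-7,11) [heading=90, draw]
FD 1: (-7,11) -> (-7,12) [heading=90, draw]
Final: pos=(-7,12), heading=90, 2 segment(s) drawn
Segments drawn: 2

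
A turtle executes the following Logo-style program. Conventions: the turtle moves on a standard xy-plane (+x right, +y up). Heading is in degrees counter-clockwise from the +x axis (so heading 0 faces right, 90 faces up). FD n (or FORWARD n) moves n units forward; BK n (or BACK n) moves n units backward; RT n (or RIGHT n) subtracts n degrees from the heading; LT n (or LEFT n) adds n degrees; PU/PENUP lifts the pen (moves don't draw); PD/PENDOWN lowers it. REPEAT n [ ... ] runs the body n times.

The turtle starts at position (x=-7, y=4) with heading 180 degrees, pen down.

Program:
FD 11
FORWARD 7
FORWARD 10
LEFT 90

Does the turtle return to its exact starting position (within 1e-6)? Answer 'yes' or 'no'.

Answer: no

Derivation:
Executing turtle program step by step:
Start: pos=(-7,4), heading=180, pen down
FD 11: (-7,4) -> (-18,4) [heading=180, draw]
FD 7: (-18,4) -> (-25,4) [heading=180, draw]
FD 10: (-25,4) -> (-35,4) [heading=180, draw]
LT 90: heading 180 -> 270
Final: pos=(-35,4), heading=270, 3 segment(s) drawn

Start position: (-7, 4)
Final position: (-35, 4)
Distance = 28; >= 1e-6 -> NOT closed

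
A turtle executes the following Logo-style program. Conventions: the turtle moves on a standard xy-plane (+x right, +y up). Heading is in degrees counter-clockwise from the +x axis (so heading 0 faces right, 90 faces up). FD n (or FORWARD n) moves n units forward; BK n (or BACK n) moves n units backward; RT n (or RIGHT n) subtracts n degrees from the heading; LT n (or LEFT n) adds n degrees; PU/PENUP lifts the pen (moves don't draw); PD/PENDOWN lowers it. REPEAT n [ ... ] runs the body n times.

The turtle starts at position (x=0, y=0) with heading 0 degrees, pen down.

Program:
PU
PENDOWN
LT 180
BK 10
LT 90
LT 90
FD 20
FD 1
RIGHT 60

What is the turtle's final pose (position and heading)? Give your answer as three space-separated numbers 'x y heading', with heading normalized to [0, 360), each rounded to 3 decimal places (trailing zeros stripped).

Executing turtle program step by step:
Start: pos=(0,0), heading=0, pen down
PU: pen up
PD: pen down
LT 180: heading 0 -> 180
BK 10: (0,0) -> (10,0) [heading=180, draw]
LT 90: heading 180 -> 270
LT 90: heading 270 -> 0
FD 20: (10,0) -> (30,0) [heading=0, draw]
FD 1: (30,0) -> (31,0) [heading=0, draw]
RT 60: heading 0 -> 300
Final: pos=(31,0), heading=300, 3 segment(s) drawn

Answer: 31 0 300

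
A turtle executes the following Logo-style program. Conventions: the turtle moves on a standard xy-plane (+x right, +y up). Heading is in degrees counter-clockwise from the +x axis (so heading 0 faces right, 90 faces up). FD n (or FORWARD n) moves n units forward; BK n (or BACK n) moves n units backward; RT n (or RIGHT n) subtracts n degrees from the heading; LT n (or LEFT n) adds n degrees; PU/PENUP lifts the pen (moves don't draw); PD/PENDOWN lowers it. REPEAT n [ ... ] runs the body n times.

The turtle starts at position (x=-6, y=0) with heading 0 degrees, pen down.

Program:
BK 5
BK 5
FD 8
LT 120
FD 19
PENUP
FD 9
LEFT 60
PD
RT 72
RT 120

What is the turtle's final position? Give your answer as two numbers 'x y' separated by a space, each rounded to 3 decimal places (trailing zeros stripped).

Answer: -22 24.249

Derivation:
Executing turtle program step by step:
Start: pos=(-6,0), heading=0, pen down
BK 5: (-6,0) -> (-11,0) [heading=0, draw]
BK 5: (-11,0) -> (-16,0) [heading=0, draw]
FD 8: (-16,0) -> (-8,0) [heading=0, draw]
LT 120: heading 0 -> 120
FD 19: (-8,0) -> (-17.5,16.454) [heading=120, draw]
PU: pen up
FD 9: (-17.5,16.454) -> (-22,24.249) [heading=120, move]
LT 60: heading 120 -> 180
PD: pen down
RT 72: heading 180 -> 108
RT 120: heading 108 -> 348
Final: pos=(-22,24.249), heading=348, 4 segment(s) drawn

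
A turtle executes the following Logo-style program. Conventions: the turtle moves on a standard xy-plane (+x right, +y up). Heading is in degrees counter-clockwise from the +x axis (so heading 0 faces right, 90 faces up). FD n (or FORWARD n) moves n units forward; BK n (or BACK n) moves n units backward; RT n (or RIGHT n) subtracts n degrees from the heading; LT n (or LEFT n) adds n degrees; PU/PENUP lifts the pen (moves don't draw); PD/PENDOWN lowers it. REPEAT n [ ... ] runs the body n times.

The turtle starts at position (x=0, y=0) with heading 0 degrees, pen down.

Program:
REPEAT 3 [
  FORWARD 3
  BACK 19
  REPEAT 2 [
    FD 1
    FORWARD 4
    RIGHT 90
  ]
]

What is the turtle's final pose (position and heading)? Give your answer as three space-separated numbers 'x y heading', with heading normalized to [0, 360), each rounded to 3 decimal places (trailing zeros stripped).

Answer: -11 -5 180

Derivation:
Executing turtle program step by step:
Start: pos=(0,0), heading=0, pen down
REPEAT 3 [
  -- iteration 1/3 --
  FD 3: (0,0) -> (3,0) [heading=0, draw]
  BK 19: (3,0) -> (-16,0) [heading=0, draw]
  REPEAT 2 [
    -- iteration 1/2 --
    FD 1: (-16,0) -> (-15,0) [heading=0, draw]
    FD 4: (-15,0) -> (-11,0) [heading=0, draw]
    RT 90: heading 0 -> 270
    -- iteration 2/2 --
    FD 1: (-11,0) -> (-11,-1) [heading=270, draw]
    FD 4: (-11,-1) -> (-11,-5) [heading=270, draw]
    RT 90: heading 270 -> 180
  ]
  -- iteration 2/3 --
  FD 3: (-11,-5) -> (-14,-5) [heading=180, draw]
  BK 19: (-14,-5) -> (5,-5) [heading=180, draw]
  REPEAT 2 [
    -- iteration 1/2 --
    FD 1: (5,-5) -> (4,-5) [heading=180, draw]
    FD 4: (4,-5) -> (0,-5) [heading=180, draw]
    RT 90: heading 180 -> 90
    -- iteration 2/2 --
    FD 1: (0,-5) -> (0,-4) [heading=90, draw]
    FD 4: (0,-4) -> (0,0) [heading=90, draw]
    RT 90: heading 90 -> 0
  ]
  -- iteration 3/3 --
  FD 3: (0,0) -> (3,0) [heading=0, draw]
  BK 19: (3,0) -> (-16,0) [heading=0, draw]
  REPEAT 2 [
    -- iteration 1/2 --
    FD 1: (-16,0) -> (-15,0) [heading=0, draw]
    FD 4: (-15,0) -> (-11,0) [heading=0, draw]
    RT 90: heading 0 -> 270
    -- iteration 2/2 --
    FD 1: (-11,0) -> (-11,-1) [heading=270, draw]
    FD 4: (-11,-1) -> (-11,-5) [heading=270, draw]
    RT 90: heading 270 -> 180
  ]
]
Final: pos=(-11,-5), heading=180, 18 segment(s) drawn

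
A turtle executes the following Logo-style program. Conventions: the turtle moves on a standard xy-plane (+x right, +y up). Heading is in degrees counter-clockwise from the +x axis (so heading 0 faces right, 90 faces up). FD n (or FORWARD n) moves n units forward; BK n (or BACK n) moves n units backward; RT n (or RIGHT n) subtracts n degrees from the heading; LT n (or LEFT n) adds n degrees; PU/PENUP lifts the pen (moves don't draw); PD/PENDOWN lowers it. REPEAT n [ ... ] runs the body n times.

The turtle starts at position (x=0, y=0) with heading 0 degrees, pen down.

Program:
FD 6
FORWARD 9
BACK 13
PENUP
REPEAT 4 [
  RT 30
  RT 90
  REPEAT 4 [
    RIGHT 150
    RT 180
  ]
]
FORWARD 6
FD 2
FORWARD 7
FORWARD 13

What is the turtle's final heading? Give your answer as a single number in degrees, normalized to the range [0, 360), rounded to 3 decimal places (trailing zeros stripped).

Answer: 0

Derivation:
Executing turtle program step by step:
Start: pos=(0,0), heading=0, pen down
FD 6: (0,0) -> (6,0) [heading=0, draw]
FD 9: (6,0) -> (15,0) [heading=0, draw]
BK 13: (15,0) -> (2,0) [heading=0, draw]
PU: pen up
REPEAT 4 [
  -- iteration 1/4 --
  RT 30: heading 0 -> 330
  RT 90: heading 330 -> 240
  REPEAT 4 [
    -- iteration 1/4 --
    RT 150: heading 240 -> 90
    RT 180: heading 90 -> 270
    -- iteration 2/4 --
    RT 150: heading 270 -> 120
    RT 180: heading 120 -> 300
    -- iteration 3/4 --
    RT 150: heading 300 -> 150
    RT 180: heading 150 -> 330
    -- iteration 4/4 --
    RT 150: heading 330 -> 180
    RT 180: heading 180 -> 0
  ]
  -- iteration 2/4 --
  RT 30: heading 0 -> 330
  RT 90: heading 330 -> 240
  REPEAT 4 [
    -- iteration 1/4 --
    RT 150: heading 240 -> 90
    RT 180: heading 90 -> 270
    -- iteration 2/4 --
    RT 150: heading 270 -> 120
    RT 180: heading 120 -> 300
    -- iteration 3/4 --
    RT 150: heading 300 -> 150
    RT 180: heading 150 -> 330
    -- iteration 4/4 --
    RT 150: heading 330 -> 180
    RT 180: heading 180 -> 0
  ]
  -- iteration 3/4 --
  RT 30: heading 0 -> 330
  RT 90: heading 330 -> 240
  REPEAT 4 [
    -- iteration 1/4 --
    RT 150: heading 240 -> 90
    RT 180: heading 90 -> 270
    -- iteration 2/4 --
    RT 150: heading 270 -> 120
    RT 180: heading 120 -> 300
    -- iteration 3/4 --
    RT 150: heading 300 -> 150
    RT 180: heading 150 -> 330
    -- iteration 4/4 --
    RT 150: heading 330 -> 180
    RT 180: heading 180 -> 0
  ]
  -- iteration 4/4 --
  RT 30: heading 0 -> 330
  RT 90: heading 330 -> 240
  REPEAT 4 [
    -- iteration 1/4 --
    RT 150: heading 240 -> 90
    RT 180: heading 90 -> 270
    -- iteration 2/4 --
    RT 150: heading 270 -> 120
    RT 180: heading 120 -> 300
    -- iteration 3/4 --
    RT 150: heading 300 -> 150
    RT 180: heading 150 -> 330
    -- iteration 4/4 --
    RT 150: heading 330 -> 180
    RT 180: heading 180 -> 0
  ]
]
FD 6: (2,0) -> (8,0) [heading=0, move]
FD 2: (8,0) -> (10,0) [heading=0, move]
FD 7: (10,0) -> (17,0) [heading=0, move]
FD 13: (17,0) -> (30,0) [heading=0, move]
Final: pos=(30,0), heading=0, 3 segment(s) drawn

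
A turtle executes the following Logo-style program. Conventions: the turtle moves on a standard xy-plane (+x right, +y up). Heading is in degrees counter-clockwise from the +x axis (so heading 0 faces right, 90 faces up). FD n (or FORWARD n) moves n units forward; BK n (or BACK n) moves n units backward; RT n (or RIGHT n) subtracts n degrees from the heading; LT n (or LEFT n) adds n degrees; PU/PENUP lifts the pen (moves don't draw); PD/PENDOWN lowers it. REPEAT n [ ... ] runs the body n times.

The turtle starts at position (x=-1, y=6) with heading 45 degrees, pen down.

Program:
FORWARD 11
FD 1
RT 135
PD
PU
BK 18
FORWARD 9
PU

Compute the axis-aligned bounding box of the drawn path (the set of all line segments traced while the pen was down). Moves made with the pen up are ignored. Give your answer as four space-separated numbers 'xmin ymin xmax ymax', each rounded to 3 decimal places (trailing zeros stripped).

Answer: -1 6 7.485 14.485

Derivation:
Executing turtle program step by step:
Start: pos=(-1,6), heading=45, pen down
FD 11: (-1,6) -> (6.778,13.778) [heading=45, draw]
FD 1: (6.778,13.778) -> (7.485,14.485) [heading=45, draw]
RT 135: heading 45 -> 270
PD: pen down
PU: pen up
BK 18: (7.485,14.485) -> (7.485,32.485) [heading=270, move]
FD 9: (7.485,32.485) -> (7.485,23.485) [heading=270, move]
PU: pen up
Final: pos=(7.485,23.485), heading=270, 2 segment(s) drawn

Segment endpoints: x in {-1, 6.778, 7.485}, y in {6, 13.778, 14.485}
xmin=-1, ymin=6, xmax=7.485, ymax=14.485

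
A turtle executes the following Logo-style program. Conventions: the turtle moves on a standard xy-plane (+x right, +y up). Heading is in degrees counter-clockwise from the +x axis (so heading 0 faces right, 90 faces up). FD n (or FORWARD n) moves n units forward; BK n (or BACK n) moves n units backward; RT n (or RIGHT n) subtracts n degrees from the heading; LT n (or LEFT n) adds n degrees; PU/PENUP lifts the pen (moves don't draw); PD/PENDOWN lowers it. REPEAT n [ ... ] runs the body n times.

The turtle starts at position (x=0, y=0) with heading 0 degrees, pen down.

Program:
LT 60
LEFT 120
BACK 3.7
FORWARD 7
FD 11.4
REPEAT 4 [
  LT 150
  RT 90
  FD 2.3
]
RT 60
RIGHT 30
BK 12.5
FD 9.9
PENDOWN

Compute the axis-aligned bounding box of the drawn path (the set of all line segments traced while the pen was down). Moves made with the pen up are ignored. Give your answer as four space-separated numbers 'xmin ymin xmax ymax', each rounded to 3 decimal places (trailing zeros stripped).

Answer: -22.075 -3.984 3.7 4.258

Derivation:
Executing turtle program step by step:
Start: pos=(0,0), heading=0, pen down
LT 60: heading 0 -> 60
LT 120: heading 60 -> 180
BK 3.7: (0,0) -> (3.7,0) [heading=180, draw]
FD 7: (3.7,0) -> (-3.3,0) [heading=180, draw]
FD 11.4: (-3.3,0) -> (-14.7,0) [heading=180, draw]
REPEAT 4 [
  -- iteration 1/4 --
  LT 150: heading 180 -> 330
  RT 90: heading 330 -> 240
  FD 2.3: (-14.7,0) -> (-15.85,-1.992) [heading=240, draw]
  -- iteration 2/4 --
  LT 150: heading 240 -> 30
  RT 90: heading 30 -> 300
  FD 2.3: (-15.85,-1.992) -> (-14.7,-3.984) [heading=300, draw]
  -- iteration 3/4 --
  LT 150: heading 300 -> 90
  RT 90: heading 90 -> 0
  FD 2.3: (-14.7,-3.984) -> (-12.4,-3.984) [heading=0, draw]
  -- iteration 4/4 --
  LT 150: heading 0 -> 150
  RT 90: heading 150 -> 60
  FD 2.3: (-12.4,-3.984) -> (-11.25,-1.992) [heading=60, draw]
]
RT 60: heading 60 -> 0
RT 30: heading 0 -> 330
BK 12.5: (-11.25,-1.992) -> (-22.075,4.258) [heading=330, draw]
FD 9.9: (-22.075,4.258) -> (-13.502,-0.692) [heading=330, draw]
PD: pen down
Final: pos=(-13.502,-0.692), heading=330, 9 segment(s) drawn

Segment endpoints: x in {-22.075, -15.85, -14.7, -13.502, -12.4, -11.25, -3.3, 0, 3.7}, y in {-3.984, -3.984, -1.992, -1.992, -0.692, 0, 0, 0, 0, 4.258}
xmin=-22.075, ymin=-3.984, xmax=3.7, ymax=4.258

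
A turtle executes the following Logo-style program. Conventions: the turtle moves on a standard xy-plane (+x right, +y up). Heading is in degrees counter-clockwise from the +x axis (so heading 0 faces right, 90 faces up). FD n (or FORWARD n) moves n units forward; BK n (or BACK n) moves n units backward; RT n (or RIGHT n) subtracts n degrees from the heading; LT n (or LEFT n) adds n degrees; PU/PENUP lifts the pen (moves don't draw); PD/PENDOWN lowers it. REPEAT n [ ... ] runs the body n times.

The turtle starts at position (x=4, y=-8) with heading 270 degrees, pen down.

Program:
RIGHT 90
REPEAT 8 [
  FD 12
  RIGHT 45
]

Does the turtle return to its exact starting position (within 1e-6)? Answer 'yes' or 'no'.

Executing turtle program step by step:
Start: pos=(4,-8), heading=270, pen down
RT 90: heading 270 -> 180
REPEAT 8 [
  -- iteration 1/8 --
  FD 12: (4,-8) -> (-8,-8) [heading=180, draw]
  RT 45: heading 180 -> 135
  -- iteration 2/8 --
  FD 12: (-8,-8) -> (-16.485,0.485) [heading=135, draw]
  RT 45: heading 135 -> 90
  -- iteration 3/8 --
  FD 12: (-16.485,0.485) -> (-16.485,12.485) [heading=90, draw]
  RT 45: heading 90 -> 45
  -- iteration 4/8 --
  FD 12: (-16.485,12.485) -> (-8,20.971) [heading=45, draw]
  RT 45: heading 45 -> 0
  -- iteration 5/8 --
  FD 12: (-8,20.971) -> (4,20.971) [heading=0, draw]
  RT 45: heading 0 -> 315
  -- iteration 6/8 --
  FD 12: (4,20.971) -> (12.485,12.485) [heading=315, draw]
  RT 45: heading 315 -> 270
  -- iteration 7/8 --
  FD 12: (12.485,12.485) -> (12.485,0.485) [heading=270, draw]
  RT 45: heading 270 -> 225
  -- iteration 8/8 --
  FD 12: (12.485,0.485) -> (4,-8) [heading=225, draw]
  RT 45: heading 225 -> 180
]
Final: pos=(4,-8), heading=180, 8 segment(s) drawn

Start position: (4, -8)
Final position: (4, -8)
Distance = 0; < 1e-6 -> CLOSED

Answer: yes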